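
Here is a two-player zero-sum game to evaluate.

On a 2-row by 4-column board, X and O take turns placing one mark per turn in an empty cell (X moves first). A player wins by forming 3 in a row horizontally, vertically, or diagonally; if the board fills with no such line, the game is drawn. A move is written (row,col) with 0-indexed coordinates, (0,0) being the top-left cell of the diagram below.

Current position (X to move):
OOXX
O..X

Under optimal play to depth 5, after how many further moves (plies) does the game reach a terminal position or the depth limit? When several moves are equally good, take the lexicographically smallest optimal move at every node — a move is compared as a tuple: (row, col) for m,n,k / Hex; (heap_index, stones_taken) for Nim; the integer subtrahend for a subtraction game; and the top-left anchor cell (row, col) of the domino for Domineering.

PV length from [OOXX/O..X]: 2 plies

ply 1, X at OOXX/O..X | (1,1)=+0→OOXX/OX.X*; (1,2)=+0→OOXX/O.XX
ply 2, O at OOXX/OX.X | (1,2)=+0→OOXX/OXOX*
ply 3: OOXX/OXOX is terminal +0 (X); from OOXX/O..X depth 5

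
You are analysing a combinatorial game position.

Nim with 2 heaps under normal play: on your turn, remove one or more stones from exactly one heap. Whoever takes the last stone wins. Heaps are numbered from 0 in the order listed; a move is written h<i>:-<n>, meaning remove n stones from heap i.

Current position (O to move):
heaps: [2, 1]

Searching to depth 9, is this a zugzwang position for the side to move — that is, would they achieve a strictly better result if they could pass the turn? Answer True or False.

zugzwang((2,1), O) = False

[(2,1)] O move#1: h0:-1:+1/(1,1)*, h0:-2:-1/(0,1), h1:-1:-1/(2,0)
[(1,1)] X move#2: h0:-1:-1/(0,1)*, h1:-1:-1/(1,0)
[(0,1)] O move#3: h1:-1:+1/(0,0)*
[(0,0)] end (terminal -1, X#4); searched (2,1) to 9
suppose O passes — search the same position with X to move:
pass> [(2,1)] X move#1: h0:-1:+1/(1,1)*, h0:-2:-1/(0,1), h1:-1:-1/(2,0)
pass> [(1,1)] O move#2: h0:-1:-1/(0,1)*, h1:-1:-1/(1,0)
pass> [(0,1)] X move#3: h1:-1:+1/(0,0)*
pass> [(0,0)] end (terminal -1, O#4); searched (2,1) to 9
for O: play +1, pass -1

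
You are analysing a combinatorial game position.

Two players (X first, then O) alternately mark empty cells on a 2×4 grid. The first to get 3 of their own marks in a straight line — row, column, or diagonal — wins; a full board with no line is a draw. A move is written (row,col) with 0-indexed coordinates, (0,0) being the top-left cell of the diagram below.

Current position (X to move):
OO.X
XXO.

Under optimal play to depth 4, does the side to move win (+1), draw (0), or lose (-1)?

[OO.X/XXO.] X move#1: (0,2):+0/OOXX/XXO.*, (1,3):-1/OO.X/XXOX
[OOXX/XXO.] O move#2: (1,3):+0/OOXX/XXOO*
[OOXX/XXOO] end (terminal +0, X#3); searched OO.X/XXO. to 4

value(OO.X/XXO., X) = 0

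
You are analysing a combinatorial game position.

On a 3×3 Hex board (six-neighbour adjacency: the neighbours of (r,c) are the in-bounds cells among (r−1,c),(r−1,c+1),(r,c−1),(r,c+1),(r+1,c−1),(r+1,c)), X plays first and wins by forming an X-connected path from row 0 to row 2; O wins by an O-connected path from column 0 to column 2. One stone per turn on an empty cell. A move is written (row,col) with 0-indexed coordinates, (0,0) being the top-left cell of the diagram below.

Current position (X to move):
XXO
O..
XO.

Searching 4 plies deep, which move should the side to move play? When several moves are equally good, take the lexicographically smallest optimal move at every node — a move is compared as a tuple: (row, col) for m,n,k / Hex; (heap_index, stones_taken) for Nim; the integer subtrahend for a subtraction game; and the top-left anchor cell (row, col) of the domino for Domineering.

X's best at [XXO/O../XO.]: (1,1)

ply 1, X at XXO/O../XO. | (1,1)=+1→XXO/OX./XO.*; (1,2)=-1→XXO/O.X/XO.; (2,2)=-1→XXO/O../XOX
ply 2: XXO/OX./XO. is terminal -1 (O); from XXO/O../XO. depth 4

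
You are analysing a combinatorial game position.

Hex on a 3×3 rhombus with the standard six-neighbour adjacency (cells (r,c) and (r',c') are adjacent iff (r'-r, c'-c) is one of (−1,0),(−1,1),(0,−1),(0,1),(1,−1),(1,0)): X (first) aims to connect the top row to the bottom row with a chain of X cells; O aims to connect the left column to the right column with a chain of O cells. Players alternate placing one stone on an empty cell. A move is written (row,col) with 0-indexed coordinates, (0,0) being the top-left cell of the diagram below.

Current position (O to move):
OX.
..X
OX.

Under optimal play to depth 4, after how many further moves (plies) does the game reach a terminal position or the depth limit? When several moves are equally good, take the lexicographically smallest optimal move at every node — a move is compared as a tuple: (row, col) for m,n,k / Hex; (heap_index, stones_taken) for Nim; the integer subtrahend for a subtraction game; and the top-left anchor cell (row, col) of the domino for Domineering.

ply 1, O at OX./..X/OX. | (0,2)=-1→OXO/..X/OX.*; (1,0)=-1→OX./O.X/OX.; (1,1)=-1→OX./.OX/OX.; (2,2)=-1→OX./..X/OXO
ply 2, X at OXO/..X/OX. | (1,0)=-1→OXO/X.X/OX.; (1,1)=+1→OXO/.XX/OX.*; (2,2)=-1→OXO/..X/OXX
ply 3: OXO/.XX/OX. is terminal -1 (O); from OX./..X/OX. depth 4

PV length from [OX./..X/OX.]: 2 plies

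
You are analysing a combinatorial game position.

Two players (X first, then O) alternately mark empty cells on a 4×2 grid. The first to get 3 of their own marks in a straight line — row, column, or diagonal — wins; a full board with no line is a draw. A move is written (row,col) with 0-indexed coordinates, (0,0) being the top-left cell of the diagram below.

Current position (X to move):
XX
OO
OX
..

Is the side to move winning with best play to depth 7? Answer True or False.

X winning at [XX/OO/OX/..]: False

ply 1, X at XX/OO/OX/.. | (3,0)=+0→XX/OO/OX/X.*; (3,1)=-1→XX/OO/OX/.X
ply 2, O at XX/OO/OX/X. | (3,1)=+0→XX/OO/OX/XO*
ply 3: XX/OO/OX/XO is terminal +0 (X); from XX/OO/OX/.. depth 7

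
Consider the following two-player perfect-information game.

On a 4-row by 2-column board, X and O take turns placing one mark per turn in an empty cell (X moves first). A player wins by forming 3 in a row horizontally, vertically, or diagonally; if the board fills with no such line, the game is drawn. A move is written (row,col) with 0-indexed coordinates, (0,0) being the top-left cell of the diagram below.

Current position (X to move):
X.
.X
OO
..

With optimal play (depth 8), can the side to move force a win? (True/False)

X winning at [X./.X/OO/..]: False

p1 X@[X./.X/OO/..]: (0,1)[XX/.X/OO/..]+0* (1,0)[X./XX/OO/..]+0 (3,0)[X./.X/OO/X.]+0 (3,1)[X./.X/OO/.X]+0
p2 O@[XX/.X/OO/..]: (1,0)[XX/OX/OO/..]+0* (3,0)[XX/.X/OO/O.]+0 (3,1)[XX/.X/OO/.O]+0
p3 X@[XX/OX/OO/..]: (3,0)[XX/OX/OO/X.]+0* (3,1)[XX/OX/OO/.X]-1
p4 O@[XX/OX/OO/X.]: (3,1)[XX/OX/OO/XO]+0*
p5 X@[XX/OX/OO/XO] terminal +0; root [X./.X/OO/..] d8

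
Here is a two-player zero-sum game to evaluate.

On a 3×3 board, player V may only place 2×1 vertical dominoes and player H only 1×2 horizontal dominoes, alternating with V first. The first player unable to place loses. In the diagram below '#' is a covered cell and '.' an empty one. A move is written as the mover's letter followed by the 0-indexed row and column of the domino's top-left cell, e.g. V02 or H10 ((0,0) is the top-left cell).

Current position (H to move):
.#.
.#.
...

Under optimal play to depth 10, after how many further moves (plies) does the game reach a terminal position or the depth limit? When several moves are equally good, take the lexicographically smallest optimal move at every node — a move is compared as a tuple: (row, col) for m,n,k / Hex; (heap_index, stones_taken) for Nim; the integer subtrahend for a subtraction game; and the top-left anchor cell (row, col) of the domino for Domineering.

PV length from [.#./.#./...]: 2 plies

[.#./.#./...] H move#1: H20:-1/.#./.#./##.*, H21:-1/.#./.#./.##
[.#./.#./##.] V move#2: V00:+1/##./##./##.*, V02:+1/.##/.##/##., V12:+1/.#./.##/###
[##./##./##.] end (terminal -1, H#3); searched .#./.#./... to 10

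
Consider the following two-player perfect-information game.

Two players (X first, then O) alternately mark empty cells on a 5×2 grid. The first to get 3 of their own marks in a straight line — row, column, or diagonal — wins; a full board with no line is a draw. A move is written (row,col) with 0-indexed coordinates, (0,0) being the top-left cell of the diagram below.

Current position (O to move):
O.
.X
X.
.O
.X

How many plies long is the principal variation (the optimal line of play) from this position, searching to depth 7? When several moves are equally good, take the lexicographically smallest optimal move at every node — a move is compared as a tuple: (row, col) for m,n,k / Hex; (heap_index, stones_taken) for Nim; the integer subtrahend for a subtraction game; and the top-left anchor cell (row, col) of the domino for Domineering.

p1 O@[O./.X/X./.O/.X]: (0,1)[OO/.X/X./.O/.X]-1 (1,0)[O./OX/X./.O/.X]+0* (2,1)[O./.X/XO/.O/.X]-1 (3,0)[O./.X/X./OO/.X]+0 (4,0)[O./.X/X./.O/OX]+0
p2 X@[O./OX/X./.O/.X]: (0,1)[OX/OX/X./.O/.X]+0* (2,1)[O./OX/XX/.O/.X]+0 (3,0)[O./OX/X./XO/.X]+0 (4,0)[O./OX/X./.O/XX]+0
p3 O@[OX/OX/X./.O/.X]: (2,1)[OX/OX/XO/.O/.X]+0* (3,0)[OX/OX/X./OO/.X]-1 (4,0)[OX/OX/X./.O/OX]-1
p4 X@[OX/OX/XO/.O/.X]: (3,0)[OX/OX/XO/XO/.X]+0* (4,0)[OX/OX/XO/.O/XX]+0
p5 O@[OX/OX/XO/XO/.X]: (4,0)[OX/OX/XO/XO/OX]+0*
p6 X@[OX/OX/XO/XO/OX] terminal +0; root [O./.X/X./.O/.X] d7

PV length from [O./.X/X./.O/.X]: 5 plies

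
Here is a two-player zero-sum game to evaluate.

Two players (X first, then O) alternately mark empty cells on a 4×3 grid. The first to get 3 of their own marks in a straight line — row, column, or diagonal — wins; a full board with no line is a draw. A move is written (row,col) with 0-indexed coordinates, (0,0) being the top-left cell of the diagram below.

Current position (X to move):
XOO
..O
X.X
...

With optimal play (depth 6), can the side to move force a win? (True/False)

[XOO/..O/X.X/...] X move#1: (1,0):+1/XOO/X.O/X.X/...*, (1,1):+1/XOO/.XO/X.X/..., (2,1):+1/XOO/..O/XXX/..., (3,0):+1/XOO/..O/X.X/X.., (3,1):+1/XOO/..O/X.X/.X., (3,2):+1/XOO/..O/X.X/..X
[XOO/X.O/X.X/...] end (terminal -1, O#2); searched XOO/..O/X.X/... to 6

X winning at [XOO/..O/X.X/...]: True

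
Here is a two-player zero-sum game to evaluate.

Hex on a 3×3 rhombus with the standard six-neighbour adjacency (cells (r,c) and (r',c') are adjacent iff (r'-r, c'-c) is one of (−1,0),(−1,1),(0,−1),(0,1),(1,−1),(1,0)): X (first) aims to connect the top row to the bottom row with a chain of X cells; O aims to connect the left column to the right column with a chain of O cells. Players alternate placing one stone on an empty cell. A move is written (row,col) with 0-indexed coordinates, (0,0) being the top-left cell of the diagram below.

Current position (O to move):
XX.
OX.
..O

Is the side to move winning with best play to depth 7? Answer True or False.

O winning at [XX./OX./..O]: False

ply 1, O at XX./OX./..O | (0,2)=-1→XXO/OX./..O*; (1,2)=-1→XX./OXO/..O; (2,0)=-1→XX./OX./O.O; (2,1)=-1→XX./OX./.OO
ply 2, X at XXO/OX./..O | (1,2)=+1→XXO/OXX/..O*; (2,0)=+1→XXO/OX./X.O; (2,1)=+1→XXO/OX./.XO
ply 3, O at XXO/OXX/..O | (2,0)=-1→XXO/OXX/O.O*; (2,1)=-1→XXO/OXX/.OO
ply 4, X at XXO/OXX/O.O | (2,1)=+1→XXO/OXX/OXO*
ply 5: XXO/OXX/OXO is terminal -1 (O); from XX./OX./..O depth 7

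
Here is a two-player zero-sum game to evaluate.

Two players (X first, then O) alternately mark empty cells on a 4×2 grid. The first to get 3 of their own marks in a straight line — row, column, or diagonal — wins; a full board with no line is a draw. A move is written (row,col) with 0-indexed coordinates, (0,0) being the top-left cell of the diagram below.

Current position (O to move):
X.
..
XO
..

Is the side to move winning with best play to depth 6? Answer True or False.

O winning at [X./../XO/..]: False

[X./../XO/..] O move#1: (0,1):-1/XO/../XO/.., (1,0):+0/X./O./XO/..*, (1,1):-1/X./.O/XO/.., (3,0):-1/X./../XO/O., (3,1):-1/X./../XO/.O
[X./O./XO/..] X move#2: (0,1):+0/XX/O./XO/..*, (1,1):+0/X./OX/XO/.., (3,0):-1/X./O./XO/X., (3,1):+0/X./O./XO/.X
[XX/O./XO/..] O move#3: (1,1):+0/XX/OO/XO/..*, (3,0):+0/XX/O./XO/O., (3,1):+0/XX/O./XO/.O
[XX/OO/XO/..] X move#4: (3,0):-1/XX/OO/XO/X., (3,1):+0/XX/OO/XO/.X*
[XX/OO/XO/.X] O move#5: (3,0):+0/XX/OO/XO/OX*
[XX/OO/XO/OX] end (terminal +0, X#6); searched X./../XO/.. to 6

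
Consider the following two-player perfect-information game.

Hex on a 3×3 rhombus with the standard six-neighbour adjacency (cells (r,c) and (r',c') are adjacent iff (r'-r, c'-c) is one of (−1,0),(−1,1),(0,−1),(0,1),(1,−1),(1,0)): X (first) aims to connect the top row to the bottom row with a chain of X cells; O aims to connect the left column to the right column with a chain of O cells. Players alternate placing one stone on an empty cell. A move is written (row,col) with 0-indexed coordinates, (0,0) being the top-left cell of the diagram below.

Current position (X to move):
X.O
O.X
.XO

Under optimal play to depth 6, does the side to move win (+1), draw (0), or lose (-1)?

p1 X@[X.O/O.X/.XO]: (0,1)[XXO/O.X/.XO]-1* (1,1)[X.O/OXX/.XO]-1 (2,0)[X.O/O.X/XXO]-1
p2 O@[XXO/O.X/.XO]: (1,1)[XXO/OOX/.XO]+1* (2,0)[XXO/O.X/OXO]-1
p3 X@[XXO/OOX/.XO] terminal -1; root [X.O/O.X/.XO] d6

value(X.O/O.X/.XO, X) = -1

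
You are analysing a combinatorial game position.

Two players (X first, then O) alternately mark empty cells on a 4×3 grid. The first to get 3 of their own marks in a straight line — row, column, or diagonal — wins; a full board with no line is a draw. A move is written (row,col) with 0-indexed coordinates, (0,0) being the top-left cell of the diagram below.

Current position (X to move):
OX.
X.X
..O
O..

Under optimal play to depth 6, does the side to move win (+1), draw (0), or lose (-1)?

value(OX./X.X/..O/O.., X) = +1

ply 1, X at OX./X.X/..O/O.. | (0,2)=-1→OXX/X.X/..O/O..; (1,1)=+1→OX./XXX/..O/O..*; (2,0)=-1→OX./X.X/X.O/O..; (2,1)=-1→OX./X.X/.XO/O..; (3,1)=-1→OX./X.X/..O/OX.; (3,2)=-1→OX./X.X/..O/O.X
ply 2: OX./XXX/..O/O.. is terminal -1 (O); from OX./X.X/..O/O.. depth 6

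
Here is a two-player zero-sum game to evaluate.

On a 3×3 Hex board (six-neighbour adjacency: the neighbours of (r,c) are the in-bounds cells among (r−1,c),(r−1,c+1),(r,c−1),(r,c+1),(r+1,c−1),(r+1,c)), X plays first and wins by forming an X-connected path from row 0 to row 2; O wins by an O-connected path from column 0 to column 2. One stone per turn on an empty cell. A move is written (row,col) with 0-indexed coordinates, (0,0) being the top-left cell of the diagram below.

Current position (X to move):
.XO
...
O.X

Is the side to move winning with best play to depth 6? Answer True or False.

ply 1, X at .XO/.../O.X | (0,0)=-1→XXO/.../O.X; (1,0)=-1→.XO/X../O.X; (1,1)=+1→.XO/.X./O.X*; (1,2)=-1→.XO/..X/O.X; (2,1)=-1→.XO/.../OXX
ply 2, O at .XO/.X./O.X | (0,0)=-1→OXO/.X./O.X*; (1,0)=-1→.XO/OX./O.X; (1,2)=-1→.XO/.XO/O.X; (2,1)=-1→.XO/.X./OOX
ply 3, X at OXO/.X./O.X | (1,0)=+1→OXO/XX./O.X*; (1,2)=+1→OXO/.XX/O.X; (2,1)=+1→OXO/.X./OXX
ply 4, O at OXO/XX./O.X | (1,2)=-1→OXO/XXO/O.X*; (2,1)=-1→OXO/XX./OOX
ply 5, X at OXO/XXO/O.X | (2,1)=+1→OXO/XXO/OXX*
ply 6: OXO/XXO/OXX is terminal -1 (O); from .XO/.../O.X depth 6

X winning at [.XO/.../O.X]: True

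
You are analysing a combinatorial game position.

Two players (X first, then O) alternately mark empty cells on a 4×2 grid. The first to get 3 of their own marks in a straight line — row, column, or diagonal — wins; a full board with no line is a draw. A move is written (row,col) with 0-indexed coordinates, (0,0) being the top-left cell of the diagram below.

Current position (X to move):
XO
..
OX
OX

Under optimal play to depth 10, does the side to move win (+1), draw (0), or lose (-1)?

value(XO/../OX/OX, X) = +1

p1 X@[XO/../OX/OX]: (1,0)[XO/X./OX/OX]+0 (1,1)[XO/.X/OX/OX]+1*
p2 O@[XO/.X/OX/OX] terminal -1; root [XO/../OX/OX] d10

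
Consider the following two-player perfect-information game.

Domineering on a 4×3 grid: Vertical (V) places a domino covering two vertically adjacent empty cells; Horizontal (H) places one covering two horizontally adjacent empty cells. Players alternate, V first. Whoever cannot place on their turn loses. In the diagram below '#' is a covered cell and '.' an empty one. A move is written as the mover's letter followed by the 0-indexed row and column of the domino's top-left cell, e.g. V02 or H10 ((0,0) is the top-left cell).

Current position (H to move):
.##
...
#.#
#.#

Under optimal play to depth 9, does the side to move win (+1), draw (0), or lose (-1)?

value(.##/.../#.#/#.#, H) = -1

[.##/.../#.#/#.#] H move#1: H10:-1/.##/##./#.#/#.#*, H11:-1/.##/.##/#.#/#.#
[.##/##./#.#/#.#] V move#2: V21:+1/.##/##./###/###*
[.##/##./###/###] end (terminal -1, H#3); searched .##/.../#.#/#.# to 9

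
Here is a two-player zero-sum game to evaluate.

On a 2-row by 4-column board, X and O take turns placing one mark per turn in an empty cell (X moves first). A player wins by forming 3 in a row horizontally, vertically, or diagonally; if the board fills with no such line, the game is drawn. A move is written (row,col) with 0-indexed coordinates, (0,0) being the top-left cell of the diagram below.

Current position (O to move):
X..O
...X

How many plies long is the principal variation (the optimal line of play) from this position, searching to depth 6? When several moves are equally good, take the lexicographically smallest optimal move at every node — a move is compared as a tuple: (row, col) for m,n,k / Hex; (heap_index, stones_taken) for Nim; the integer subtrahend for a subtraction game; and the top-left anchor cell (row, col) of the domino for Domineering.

p1 O@[X..O/...X]: (0,1)[XO.O/...X]+0* (0,2)[X.OO/...X]+0 (1,0)[X..O/O..X]+0 (1,1)[X..O/.O.X]+0 (1,2)[X..O/..OX]+0
p2 X@[XO.O/...X]: (0,2)[XOXO/...X]+0* (1,0)[XO.O/X..X]-1 (1,1)[XO.O/.X.X]-1 (1,2)[XO.O/..XX]-1
p3 O@[XOXO/...X]: (1,0)[XOXO/O..X]+0* (1,1)[XOXO/.O.X]+0 (1,2)[XOXO/..OX]+0
p4 X@[XOXO/O..X]: (1,1)[XOXO/OX.X]+0* (1,2)[XOXO/O.XX]+0
p5 O@[XOXO/OX.X]: (1,2)[XOXO/OXOX]+0*
p6 X@[XOXO/OXOX] terminal +0; root [X..O/...X] d6

PV length from [X..O/...X]: 5 plies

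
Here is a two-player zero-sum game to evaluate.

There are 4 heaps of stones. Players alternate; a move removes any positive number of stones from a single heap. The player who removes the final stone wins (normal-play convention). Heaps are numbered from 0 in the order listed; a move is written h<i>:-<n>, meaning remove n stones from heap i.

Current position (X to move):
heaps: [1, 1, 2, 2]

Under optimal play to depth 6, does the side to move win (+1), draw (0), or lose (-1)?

ply 1, X at (1,1,2,2) | h0:-1=-1→(0,1,2,2)*; h1:-1=-1→(1,0,2,2); h2:-1=-1→(1,1,1,2); h2:-2=-1→(1,1,0,2); h3:-1=-1→(1,1,2,1); h3:-2=-1→(1,1,2,0)
ply 2, O at (0,1,2,2) | h1:-1=+1→(0,0,2,2)*; h2:-1=-1→(0,1,1,2); h2:-2=-1→(0,1,0,2); h3:-1=-1→(0,1,2,1); h3:-2=-1→(0,1,2,0)
ply 3, X at (0,0,2,2) | h2:-1=-1→(0,0,1,2)*; h2:-2=-1→(0,0,0,2); h3:-1=-1→(0,0,2,1); h3:-2=-1→(0,0,2,0)
ply 4, O at (0,0,1,2) | h2:-1=-1→(0,0,0,2); h3:-1=+1→(0,0,1,1)*; h3:-2=-1→(0,0,1,0)
ply 5, X at (0,0,1,1) | h2:-1=-1→(0,0,0,1)*; h3:-1=-1→(0,0,1,0)
ply 6, O at (0,0,0,1) | h3:-1=+1→(0,0,0,0)*
ply 7: (0,0,0,0) is terminal -1 (X); from (1,1,2,2) depth 6

value((1,1,2,2), X) = -1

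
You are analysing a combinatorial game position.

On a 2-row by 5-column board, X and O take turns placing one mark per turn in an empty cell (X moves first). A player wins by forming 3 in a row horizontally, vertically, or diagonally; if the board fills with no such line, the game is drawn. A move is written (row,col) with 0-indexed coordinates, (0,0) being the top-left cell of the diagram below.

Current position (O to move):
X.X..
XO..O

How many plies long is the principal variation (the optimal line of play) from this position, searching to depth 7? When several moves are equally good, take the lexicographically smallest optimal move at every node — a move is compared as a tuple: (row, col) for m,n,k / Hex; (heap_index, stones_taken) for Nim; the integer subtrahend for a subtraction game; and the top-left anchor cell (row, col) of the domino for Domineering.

PV length from [X.X../XO..O]: 5 plies

[X.X../XO..O] O move#1: (0,1):+0/XOX../XO..O*, (0,3):-1/X.XO./XO..O, (0,4):-1/X.X.O/XO..O, (1,2):-1/X.X../XOO.O, (1,3):-1/X.X../XO.OO
[XOX../XO..O] X move#2: (0,3):+0/XOXX./XO..O*, (0,4):+0/XOX.X/XO..O, (1,2):+0/XOX../XOX.O, (1,3):+0/XOX../XO.XO
[XOXX./XO..O] O move#3: (0,4):+0/XOXXO/XO..O*, (1,2):-1/XOXX./XOO.O, (1,3):-1/XOXX./XO.OO
[XOXXO/XO..O] X move#4: (1,2):+0/XOXXO/XOX.O*, (1,3):+0/XOXXO/XO.XO
[XOXXO/XOX.O] O move#5: (1,3):+0/XOXXO/XOXOO*
[XOXXO/XOXOO] end (terminal +0, X#6); searched X.X../XO..O to 7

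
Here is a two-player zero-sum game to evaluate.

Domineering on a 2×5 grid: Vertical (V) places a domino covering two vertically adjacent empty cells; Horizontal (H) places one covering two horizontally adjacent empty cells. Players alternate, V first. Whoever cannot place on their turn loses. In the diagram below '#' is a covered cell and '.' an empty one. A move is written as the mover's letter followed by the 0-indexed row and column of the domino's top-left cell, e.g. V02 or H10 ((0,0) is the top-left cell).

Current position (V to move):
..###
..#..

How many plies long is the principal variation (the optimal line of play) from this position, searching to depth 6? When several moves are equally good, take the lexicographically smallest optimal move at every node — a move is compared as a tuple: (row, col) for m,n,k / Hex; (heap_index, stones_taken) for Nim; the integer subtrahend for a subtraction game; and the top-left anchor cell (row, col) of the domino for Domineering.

ply 1, V at ..###/..#.. | V00=+1→#.###/#.#..*; V01=+1→.####/.##..
ply 2, H at #.###/#.#.. | H13=-1→#.###/#.###*
ply 3, V at #.###/#.### | V01=+1→#####/#####*
ply 4: #####/##### is terminal -1 (H); from ..###/..#.. depth 6

PV length from [..###/..#..]: 3 plies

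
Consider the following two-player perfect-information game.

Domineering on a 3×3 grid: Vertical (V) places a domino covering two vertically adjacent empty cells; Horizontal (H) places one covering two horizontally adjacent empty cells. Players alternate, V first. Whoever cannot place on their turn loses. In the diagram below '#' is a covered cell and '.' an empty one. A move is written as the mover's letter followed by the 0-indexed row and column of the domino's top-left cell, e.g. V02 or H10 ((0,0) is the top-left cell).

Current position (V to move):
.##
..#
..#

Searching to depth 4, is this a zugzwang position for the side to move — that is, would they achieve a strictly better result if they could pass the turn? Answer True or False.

zugzwang(.##/..#/..#, V) = False

ply 1, V at .##/..#/..# | V00=-1→###/#.#/..#; V10=+1→.##/#.#/#.#*; V11=+1→.##/.##/.##
ply 2: .##/#.#/#.# is terminal -1 (H); from .##/..#/..# depth 4
if V skipped the turn, H would face:
~ ply 1, H at .##/..#/..# | H10=+1→.##/###/..#*; H20=-1→.##/..#/###
~ ply 2: .##/###/..# is terminal -1 (V); from .##/..#/..# depth 4
compare (V): move=+1 vs pass=-1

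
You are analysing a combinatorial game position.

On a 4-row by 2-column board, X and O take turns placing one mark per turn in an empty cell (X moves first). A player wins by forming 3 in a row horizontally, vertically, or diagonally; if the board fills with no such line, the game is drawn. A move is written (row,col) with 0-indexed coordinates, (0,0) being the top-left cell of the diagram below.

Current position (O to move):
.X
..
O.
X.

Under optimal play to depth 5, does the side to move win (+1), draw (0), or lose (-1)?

p1 O@[.X/../O./X.]: (0,0)[OX/../O./X.]+0* (1,0)[.X/O./O./X.]+0 (1,1)[.X/.O/O./X.]+0 (2,1)[.X/../OO/X.]+0 (3,1)[.X/../O./XO]+0
p2 X@[OX/../O./X.]: (1,0)[OX/X./O./X.]+0* (1,1)[OX/.X/O./X.]-1 (2,1)[OX/../OX/X.]-1 (3,1)[OX/../O./XX]-1
p3 O@[OX/X./O./X.]: (1,1)[OX/XO/O./X.]+0* (2,1)[OX/X./OO/X.]+0 (3,1)[OX/X./O./XO]+0
p4 X@[OX/XO/O./X.]: (2,1)[OX/XO/OX/X.]+0* (3,1)[OX/XO/O./XX]+0
p5 O@[OX/XO/OX/X.]: (3,1)[OX/XO/OX/XO]+0*
p6 X@[OX/XO/OX/XO] terminal +0; root [.X/../O./X.] d5

value(.X/../O./X., O) = 0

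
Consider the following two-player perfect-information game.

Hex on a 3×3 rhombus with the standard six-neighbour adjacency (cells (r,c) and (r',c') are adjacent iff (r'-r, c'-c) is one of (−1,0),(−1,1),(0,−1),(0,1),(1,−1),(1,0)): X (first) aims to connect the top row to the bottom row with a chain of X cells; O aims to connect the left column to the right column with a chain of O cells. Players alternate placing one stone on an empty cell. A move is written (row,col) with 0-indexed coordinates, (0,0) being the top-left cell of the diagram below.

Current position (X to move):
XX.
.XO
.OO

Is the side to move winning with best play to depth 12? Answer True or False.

X winning at [XX./.XO/.OO]: True

[XX./.XO/.OO] X move#1: (0,2):-1/XXX/.XO/.OO, (1,0):-1/XX./XXO/.OO, (2,0):+1/XX./.XO/XOO*
[XX./.XO/XOO] end (terminal -1, O#2); searched XX./.XO/.OO to 12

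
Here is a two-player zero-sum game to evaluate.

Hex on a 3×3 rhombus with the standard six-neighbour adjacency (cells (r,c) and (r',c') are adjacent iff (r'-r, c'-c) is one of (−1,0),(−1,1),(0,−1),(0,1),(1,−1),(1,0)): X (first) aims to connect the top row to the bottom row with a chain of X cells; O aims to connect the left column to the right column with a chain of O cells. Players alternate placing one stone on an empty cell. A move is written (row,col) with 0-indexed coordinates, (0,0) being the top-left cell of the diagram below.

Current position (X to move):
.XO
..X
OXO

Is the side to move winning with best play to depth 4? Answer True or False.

[.XO/..X/OXO] X move#1: (0,0):-1/XXO/..X/OXO, (1,0):-1/.XO/X.X/OXO, (1,1):+1/.XO/.XX/OXO*
[.XO/.XX/OXO] end (terminal -1, O#2); searched .XO/..X/OXO to 4

X winning at [.XO/..X/OXO]: True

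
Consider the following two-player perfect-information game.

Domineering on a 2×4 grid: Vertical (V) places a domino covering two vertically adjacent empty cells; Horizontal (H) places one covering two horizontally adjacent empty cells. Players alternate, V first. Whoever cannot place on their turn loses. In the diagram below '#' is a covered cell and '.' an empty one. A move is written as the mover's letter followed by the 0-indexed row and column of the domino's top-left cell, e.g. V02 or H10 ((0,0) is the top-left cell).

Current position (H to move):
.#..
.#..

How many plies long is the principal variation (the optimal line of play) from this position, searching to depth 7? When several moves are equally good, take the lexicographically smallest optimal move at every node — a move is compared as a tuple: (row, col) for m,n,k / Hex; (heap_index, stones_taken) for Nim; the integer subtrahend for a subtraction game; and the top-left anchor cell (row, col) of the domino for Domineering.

[.#../.#..] H move#1: H02:+1/.###/.#..*, H12:+1/.#../.###
[.###/.#..] V move#2: V00:-1/####/##..*
[####/##..] H move#3: H12:+1/####/####*
[####/####] end (terminal -1, V#4); searched .#../.#.. to 7

PV length from [.#../.#..]: 3 plies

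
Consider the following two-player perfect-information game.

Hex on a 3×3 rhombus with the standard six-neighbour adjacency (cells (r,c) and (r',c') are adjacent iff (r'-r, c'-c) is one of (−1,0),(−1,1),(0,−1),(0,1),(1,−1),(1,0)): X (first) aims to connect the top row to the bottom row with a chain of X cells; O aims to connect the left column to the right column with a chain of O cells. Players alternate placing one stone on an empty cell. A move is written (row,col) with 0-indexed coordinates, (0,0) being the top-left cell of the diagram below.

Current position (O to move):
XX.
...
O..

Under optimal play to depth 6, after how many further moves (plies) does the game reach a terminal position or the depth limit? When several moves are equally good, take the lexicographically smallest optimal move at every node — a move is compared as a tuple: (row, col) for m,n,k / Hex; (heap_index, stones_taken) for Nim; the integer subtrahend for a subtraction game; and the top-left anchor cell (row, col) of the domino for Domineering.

[XX./.../O..] O move#1: (0,2):+1/XXO/.../O..*, (1,0):-1/XX./O../O.., (1,1):+1/XX./.O./O.., (1,2):+1/XX./..O/O.., (2,1):+1/XX./.../OO., (2,2):+1/XX./.../O.O
[XXO/.../O..] X move#2: (1,0):-1/XXO/X../O..*, (1,1):-1/XXO/.X./O.., (1,2):-1/XXO/..X/O.., (2,1):-1/XXO/.../OX., (2,2):-1/XXO/.../O.X
[XXO/X../O..] O move#3: (1,1):+1/XXO/XO./O..*, (1,2):+1/XXO/X.O/O.., (2,1):+1/XXO/X../OO., (2,2):+1/XXO/X../O.O
[XXO/XO./O..] end (terminal -1, X#4); searched XX./.../O.. to 6

PV length from [XX./.../O..]: 3 plies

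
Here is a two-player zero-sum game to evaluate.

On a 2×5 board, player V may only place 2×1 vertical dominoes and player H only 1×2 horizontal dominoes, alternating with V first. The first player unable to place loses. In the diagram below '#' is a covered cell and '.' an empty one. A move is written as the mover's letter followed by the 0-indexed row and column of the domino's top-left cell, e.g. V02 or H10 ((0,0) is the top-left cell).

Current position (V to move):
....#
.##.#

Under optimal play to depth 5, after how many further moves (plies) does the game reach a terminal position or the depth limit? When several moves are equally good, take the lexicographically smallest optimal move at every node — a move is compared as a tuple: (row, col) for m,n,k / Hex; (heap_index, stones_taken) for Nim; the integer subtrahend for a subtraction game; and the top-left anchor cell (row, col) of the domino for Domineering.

PV length from [....#/.##.#]: 2 plies

ply 1, V at ....#/.##.# | V00=-1→#...#/###.#*; V03=-1→...##/.####
ply 2, H at #...#/###.# | H01=-1→###.#/###.#; H02=+1→#.###/###.#*
ply 3: #.###/###.# is terminal -1 (V); from ....#/.##.# depth 5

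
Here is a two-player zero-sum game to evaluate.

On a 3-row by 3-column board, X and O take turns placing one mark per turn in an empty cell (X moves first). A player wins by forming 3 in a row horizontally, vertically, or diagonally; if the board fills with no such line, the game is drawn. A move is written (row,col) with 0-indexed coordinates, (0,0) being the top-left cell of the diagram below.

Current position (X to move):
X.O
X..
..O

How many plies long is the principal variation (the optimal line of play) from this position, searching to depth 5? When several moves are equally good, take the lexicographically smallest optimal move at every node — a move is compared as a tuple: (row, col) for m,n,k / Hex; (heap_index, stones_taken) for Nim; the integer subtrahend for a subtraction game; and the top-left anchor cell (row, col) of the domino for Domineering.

PV length from [X.O/X../..O]: 3 plies

[X.O/X../..O] X move#1: (0,1):-1/XXO/X../..O, (1,1):-1/X.O/XX./..O, (1,2):+1/X.O/X.X/..O*, (2,0):+1/X.O/X../X.O, (2,1):-1/X.O/X../.XO
[X.O/X.X/..O] O move#2: (0,1):-1/XOO/X.X/..O*, (1,1):-1/X.O/XOX/..O, (2,0):-1/X.O/X.X/O.O, (2,1):-1/X.O/X.X/.OO
[XOO/X.X/..O] X move#3: (1,1):+1/XOO/XXX/..O*, (2,0):+1/XOO/X.X/X.O, (2,1):+1/XOO/X.X/.XO
[XOO/XXX/..O] end (terminal -1, O#4); searched X.O/X../..O to 5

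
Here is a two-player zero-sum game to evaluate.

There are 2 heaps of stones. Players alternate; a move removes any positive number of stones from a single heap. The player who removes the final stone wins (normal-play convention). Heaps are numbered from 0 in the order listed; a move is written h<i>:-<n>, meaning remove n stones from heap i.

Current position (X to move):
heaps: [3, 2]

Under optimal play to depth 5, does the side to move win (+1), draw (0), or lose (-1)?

[(3,2)] X move#1: h0:-1:+1/(2,2)*, h0:-2:-1/(1,2), h0:-3:-1/(0,2), h1:-1:-1/(3,1), h1:-2:-1/(3,0)
[(2,2)] O move#2: h0:-1:-1/(1,2)*, h0:-2:-1/(0,2), h1:-1:-1/(2,1), h1:-2:-1/(2,0)
[(1,2)] X move#3: h0:-1:-1/(0,2), h1:-1:+1/(1,1)*, h1:-2:-1/(1,0)
[(1,1)] O move#4: h0:-1:-1/(0,1)*, h1:-1:-1/(1,0)
[(0,1)] X move#5: h1:-1:+1/(0,0)*
[(0,0)] end (terminal -1, O#6); searched (3,2) to 5

value((3,2), X) = +1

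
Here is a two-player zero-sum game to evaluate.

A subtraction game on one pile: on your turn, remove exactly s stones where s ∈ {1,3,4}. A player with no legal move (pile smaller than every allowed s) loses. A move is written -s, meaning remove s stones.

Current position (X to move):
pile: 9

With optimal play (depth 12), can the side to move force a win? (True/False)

ply 1, X at 9 | -1=-1→8*; -3=-1→6; -4=-1→5
ply 2, O at 8 | -1=+1→7*; -3=-1→5; -4=-1→4
ply 3, X at 7 | -1=-1→6*; -3=-1→4; -4=-1→3
ply 4, O at 6 | -1=-1→5; -3=-1→3; -4=+1→2*
ply 5, X at 2 | -1=-1→1*
ply 6, O at 1 | -1=+1→0*
ply 7: 0 is terminal -1 (X); from 9 depth 12

X winning at [9]: False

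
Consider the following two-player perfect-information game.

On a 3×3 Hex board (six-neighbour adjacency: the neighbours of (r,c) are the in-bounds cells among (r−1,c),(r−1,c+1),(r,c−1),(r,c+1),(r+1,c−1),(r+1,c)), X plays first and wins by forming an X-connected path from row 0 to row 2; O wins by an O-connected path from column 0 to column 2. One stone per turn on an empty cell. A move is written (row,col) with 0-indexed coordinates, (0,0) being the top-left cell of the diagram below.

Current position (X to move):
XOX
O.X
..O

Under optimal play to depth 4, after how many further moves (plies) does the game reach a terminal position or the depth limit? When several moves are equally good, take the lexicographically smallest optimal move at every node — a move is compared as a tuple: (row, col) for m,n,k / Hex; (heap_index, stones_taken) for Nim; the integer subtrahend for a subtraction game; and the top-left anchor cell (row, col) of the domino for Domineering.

ply 1, X at XOX/O.X/..O | (1,1)=+1→XOX/OXX/..O*; (2,0)=+1→XOX/O.X/X.O; (2,1)=+1→XOX/O.X/.XO
ply 2, O at XOX/OXX/..O | (2,0)=-1→XOX/OXX/O.O*; (2,1)=-1→XOX/OXX/.OO
ply 3, X at XOX/OXX/O.O | (2,1)=+1→XOX/OXX/OXO*
ply 4: XOX/OXX/OXO is terminal -1 (O); from XOX/O.X/..O depth 4

PV length from [XOX/O.X/..O]: 3 plies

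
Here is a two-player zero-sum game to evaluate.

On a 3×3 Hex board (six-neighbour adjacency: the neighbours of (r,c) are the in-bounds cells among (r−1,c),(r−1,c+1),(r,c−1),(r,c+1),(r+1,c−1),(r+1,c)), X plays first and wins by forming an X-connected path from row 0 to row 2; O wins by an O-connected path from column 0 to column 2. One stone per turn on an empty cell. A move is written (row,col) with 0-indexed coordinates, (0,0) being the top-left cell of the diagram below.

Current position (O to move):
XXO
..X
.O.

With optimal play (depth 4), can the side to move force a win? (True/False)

[XXO/..X/.O.] O move#1: (1,0):-1/XXO/O.X/.O., (1,1):+1/XXO/.OX/.O.*, (2,0):+1/XXO/..X/OO., (2,2):-1/XXO/..X/.OO
[XXO/.OX/.O.] X move#2: (1,0):-1/XXO/XOX/.O.*, (2,0):-1/XXO/.OX/XO., (2,2):-1/XXO/.OX/.OX
[XXO/XOX/.O.] O move#3: (2,0):+1/XXO/XOX/OO.*, (2,2):-1/XXO/XOX/.OO
[XXO/XOX/OO.] end (terminal -1, X#4); searched XXO/..X/.O. to 4

O winning at [XXO/..X/.O.]: True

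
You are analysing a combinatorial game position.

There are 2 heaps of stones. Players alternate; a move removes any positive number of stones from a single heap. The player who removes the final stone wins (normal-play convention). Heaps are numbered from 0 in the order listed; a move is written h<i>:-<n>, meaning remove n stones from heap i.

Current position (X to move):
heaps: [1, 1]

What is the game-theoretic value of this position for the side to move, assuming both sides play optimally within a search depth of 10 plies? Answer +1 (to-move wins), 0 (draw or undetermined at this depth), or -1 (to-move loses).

value((1,1), X) = -1

p1 X@[(1,1)]: h0:-1[(0,1)]-1* h1:-1[(1,0)]-1
p2 O@[(0,1)]: h1:-1[(0,0)]+1*
p3 X@[(0,0)] terminal -1; root [(1,1)] d10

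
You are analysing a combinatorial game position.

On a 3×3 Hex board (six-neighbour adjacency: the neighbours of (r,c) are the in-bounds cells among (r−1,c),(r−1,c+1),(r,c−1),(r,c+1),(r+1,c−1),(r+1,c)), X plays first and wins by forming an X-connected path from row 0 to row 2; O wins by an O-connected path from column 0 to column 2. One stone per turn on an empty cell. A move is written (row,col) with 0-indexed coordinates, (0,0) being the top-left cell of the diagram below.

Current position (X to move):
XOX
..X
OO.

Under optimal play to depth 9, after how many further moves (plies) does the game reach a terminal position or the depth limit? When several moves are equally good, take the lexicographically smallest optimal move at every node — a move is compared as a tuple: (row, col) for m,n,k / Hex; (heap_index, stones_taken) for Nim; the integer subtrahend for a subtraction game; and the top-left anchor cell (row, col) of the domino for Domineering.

PV length from [XOX/..X/OO.]: 1 ply

p1 X@[XOX/..X/OO.]: (1,0)[XOX/X.X/OO.]-1 (1,1)[XOX/.XX/OO.]-1 (2,2)[XOX/..X/OOX]+1*
p2 O@[XOX/..X/OOX] terminal -1; root [XOX/..X/OO.] d9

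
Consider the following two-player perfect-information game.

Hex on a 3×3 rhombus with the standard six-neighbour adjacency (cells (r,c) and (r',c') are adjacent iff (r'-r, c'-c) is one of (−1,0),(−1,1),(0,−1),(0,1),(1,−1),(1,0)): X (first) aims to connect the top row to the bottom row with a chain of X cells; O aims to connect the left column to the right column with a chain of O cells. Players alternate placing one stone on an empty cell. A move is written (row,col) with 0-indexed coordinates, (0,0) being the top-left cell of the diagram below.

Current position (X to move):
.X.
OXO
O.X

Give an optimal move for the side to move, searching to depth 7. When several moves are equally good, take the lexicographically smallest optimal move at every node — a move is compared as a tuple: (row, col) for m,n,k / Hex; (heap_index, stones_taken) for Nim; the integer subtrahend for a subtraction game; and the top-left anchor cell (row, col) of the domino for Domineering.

X's best at [.X./OXO/O.X]: (2,1)

p1 X@[.X./OXO/O.X]: (0,0)[XX./OXO/O.X]-1 (0,2)[.XX/OXO/O.X]-1 (2,1)[.X./OXO/OXX]+1*
p2 O@[.X./OXO/OXX] terminal -1; root [.X./OXO/O.X] d7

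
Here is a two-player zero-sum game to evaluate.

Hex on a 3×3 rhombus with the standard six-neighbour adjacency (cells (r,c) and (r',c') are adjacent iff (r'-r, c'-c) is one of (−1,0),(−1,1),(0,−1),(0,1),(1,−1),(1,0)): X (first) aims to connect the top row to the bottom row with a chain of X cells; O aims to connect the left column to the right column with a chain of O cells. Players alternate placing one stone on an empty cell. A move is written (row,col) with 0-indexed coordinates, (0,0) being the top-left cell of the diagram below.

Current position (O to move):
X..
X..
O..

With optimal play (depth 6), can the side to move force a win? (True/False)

p1 O@[X../X../O..]: (0,1)[XO./X../O..]-1 (0,2)[X.O/X../O..]+1* (1,1)[X../XO./O..]+1 (1,2)[X../X.O/O..]+1 (2,1)[X../X../OO.]+1 (2,2)[X../X../O.O]+1
p2 X@[X.O/X../O..]: (0,1)[XXO/X../O..]-1* (1,1)[X.O/XX./O..]-1 (1,2)[X.O/X.X/O..]-1 (2,1)[X.O/X../OX.]-1 (2,2)[X.O/X../O.X]-1
p3 O@[XXO/X../O..]: (1,1)[XXO/XO./O..]+1* (1,2)[XXO/X.O/O..]+1 (2,1)[XXO/X../OO.]+1 (2,2)[XXO/X../O.O]+1
p4 X@[XXO/XO./O..] terminal -1; root [X../X../O..] d6

O winning at [X../X../O..]: True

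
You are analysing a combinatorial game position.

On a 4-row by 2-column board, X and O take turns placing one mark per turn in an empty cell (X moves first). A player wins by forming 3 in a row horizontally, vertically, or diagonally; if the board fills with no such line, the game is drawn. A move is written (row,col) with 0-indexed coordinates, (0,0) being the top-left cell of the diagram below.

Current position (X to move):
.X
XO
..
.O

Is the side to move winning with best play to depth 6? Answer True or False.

[.X/XO/../.O] X move#1: (0,0):-1/XX/XO/../.O, (2,0):-1/.X/XO/X./.O, (2,1):+0/.X/XO/.X/.O*, (3,0):-1/.X/XO/../XO
[.X/XO/.X/.O] O move#2: (0,0):+0/OX/XO/.X/.O*, (2,0):+0/.X/XO/OX/.O, (3,0):+0/.X/XO/.X/OO
[OX/XO/.X/.O] X move#3: (2,0):+0/OX/XO/XX/.O*, (3,0):+0/OX/XO/.X/XO
[OX/XO/XX/.O] O move#4: (3,0):+0/OX/XO/XX/OO*
[OX/XO/XX/OO] end (terminal +0, X#5); searched .X/XO/../.O to 6

X winning at [.X/XO/../.O]: False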